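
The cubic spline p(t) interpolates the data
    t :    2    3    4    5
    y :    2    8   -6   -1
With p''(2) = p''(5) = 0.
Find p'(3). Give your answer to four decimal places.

Let M_i = p''(x_i). Step sizes h_i = 1, 1, 1; slopes of the chords Δ_i = (y_(i+1) - y_i)/h_i = 6, -14, 5.
  1·M_0 + 4·M_1 + 1·M_2 = 6(Δ_1 - Δ_0) = -120
  1·M_1 + 4·M_2 + 1·M_3 = 6(Δ_2 - Δ_1) = 114
Natural end conditions: M_0 = M_3 = 0.
Forward elimination and back-substitution give M_0 = 0, M_1 = -198/5, M_2 = 192/5, M_3 = 0.
On [3, 4], p'(t) = b_1 + 2c_1·(t - 3) + 3d_1·(t - 3)² with b_1 = Δ_1 - h_1(2M_1 + M_2)/6 = -36/5, c_1 = M_1/2 = -99/5, d_1 = (M_2 - M_1)/(6h_1) = 13. So p'(3) = -36/5.

-7.2000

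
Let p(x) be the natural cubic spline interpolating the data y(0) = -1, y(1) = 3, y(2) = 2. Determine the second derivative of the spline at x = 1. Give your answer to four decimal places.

Put σ_i = p'' at the i-th knot. Here h = (1, 1) and Δ = (4, -1), so the interior equations h_(i-1)·σ_(i-1) + 2(h_(i-1)+h_i)·σ_i + h_i·σ_(i+1) = 6(Δ_i − Δ_(i-1)) read
  1·σ_0 + 4·σ_1 + 1·σ_2 = 6(Δ_1 - Δ_0) = -30
Natural end conditions: σ_0 = σ_2 = 0.
Hence σ_0 = 0, σ_1 = -15/2, σ_2 = 0.

-7.5000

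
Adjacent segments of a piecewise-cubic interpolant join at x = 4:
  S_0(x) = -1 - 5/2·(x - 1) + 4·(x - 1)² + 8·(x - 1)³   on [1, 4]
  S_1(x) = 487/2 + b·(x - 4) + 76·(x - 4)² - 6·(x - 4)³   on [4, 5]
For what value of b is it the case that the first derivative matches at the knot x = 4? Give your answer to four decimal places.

S_0'(x) = -5/2 + 8·(x - 1) + 24·(x - 1)², so S_0'(4) = 475/2. On the right, S_1'(4) = b, so b = 475/2.

237.5000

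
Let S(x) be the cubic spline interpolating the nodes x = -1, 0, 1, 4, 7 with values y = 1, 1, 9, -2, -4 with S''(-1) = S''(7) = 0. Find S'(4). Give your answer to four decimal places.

Put m_i = S'' at the i-th knot. Here h = (1, 1, 3, 3) and Δ = (0, 8, -11/3, -2/3), so the interior equations h_(i-1)·m_(i-1) + 2(h_(i-1)+h_i)·m_i + h_i·m_(i+1) = 6(Δ_i − Δ_(i-1)) read
  1·m_0 + 4·m_1 + 1·m_2 = 6(Δ_1 - Δ_0) = 48
  1·m_1 + 8·m_2 + 3·m_3 = 6(Δ_2 - Δ_1) = -70
  3·m_2 + 12·m_3 + 3·m_4 = 6(Δ_3 - Δ_2) = 18
Natural end conditions: m_0 = m_4 = 0.
Solving the tridiagonal system: m_0 = 0, m_1 = 845/56, m_2 = -173/14, m_3 = 257/56, m_4 = 0.
On [4, 7], S'(x) = b_3 + 2c_3·(x - 4) + 3d_3·(x - 4)² with b_3 = Δ_3 - h_3(2m_3 + m_4)/6 = -883/168, c_3 = m_3/2 = 257/112, d_3 = (m_4 - m_3)/(6h_3) = -257/1008. So S'(4) = -883/168.

-5.2560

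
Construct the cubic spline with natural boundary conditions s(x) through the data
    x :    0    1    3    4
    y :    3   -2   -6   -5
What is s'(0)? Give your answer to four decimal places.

Let m_i = s''(x_i). Step sizes h_i = 1, 2, 1; slopes of the chords Δ_i = (y_(i+1) - y_i)/h_i = -5, -2, 1.
  1·m_0 + 6·m_1 + 2·m_2 = 6(Δ_1 - Δ_0) = 18
  2·m_1 + 6·m_2 + 1·m_3 = 6(Δ_2 - Δ_1) = 18
Natural end conditions: m_0 = m_3 = 0.
Solving: m_0 = 0, m_1 = 9/4, m_2 = 9/4, m_3 = 0.
On [0, 1], s'(x) = b_0 + 2c_0·x + 3d_0·x² with b_0 = Δ_0 - h_0(2m_0 + m_1)/6 = -43/8, c_0 = m_0/2 = 0, d_0 = (m_1 - m_0)/(6h_0) = 3/8. So s'(0) = -43/8.

-5.3750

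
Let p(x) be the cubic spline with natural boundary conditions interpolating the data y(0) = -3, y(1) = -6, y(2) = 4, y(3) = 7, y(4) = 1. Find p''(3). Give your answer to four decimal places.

Put m_i = p'' at the i-th knot. Here h = (1, 1, 1, 1) and Δ = (-3, 10, 3, -6), so the interior equations h_(i-1)·m_(i-1) + 2(h_(i-1)+h_i)·m_i + h_i·m_(i+1) = 6(Δ_i − Δ_(i-1)) read
  1·m_0 + 4·m_1 + 1·m_2 = 6(Δ_1 - Δ_0) = 78
  1·m_1 + 4·m_2 + 1·m_3 = 6(Δ_2 - Δ_1) = -42
  1·m_2 + 4·m_3 + 1·m_4 = 6(Δ_3 - Δ_2) = -54
Natural end conditions: m_0 = m_4 = 0.
Hence m_0 = 0, m_1 = 321/14, m_2 = -96/7, m_3 = -141/14, m_4 = 0.

-10.0714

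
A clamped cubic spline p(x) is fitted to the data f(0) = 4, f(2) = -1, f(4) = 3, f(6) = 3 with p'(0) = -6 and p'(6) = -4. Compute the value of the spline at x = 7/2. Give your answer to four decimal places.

Write σ_i for p''(x_i). With h_i = 2, 2, 2 and divided differences Δ_i = -5/2, 2, 0, the continuity of p' gives the tridiagonal system
  2·σ_0 + 8·σ_1 + 2·σ_2 = 6(Δ_1 - Δ_0) = 27
  2·σ_1 + 8·σ_2 + 2·σ_3 = 6(Δ_2 - Δ_1) = -12
Clamped end conditions give two more equations: 2h_0·σ_0 + h_0·σ_1 = 6(Δ_0 - p'(0)) = 21 and h_2·σ_2 + 2h_2·σ_3 = 6(p'(6) - Δ_2) = -24.
Solving the tridiagonal system: σ_0 = 119/30, σ_1 = 77/30, σ_2 = -11/15, σ_3 = -169/30.
On [2, 4], p(x) = -1 + 8/15·(x - 2) + 77/60·(x - 2)² - 11/40·(x - 2)³.
With (x - 2) = 3/2: p(7/2) = 563/320.

1.7594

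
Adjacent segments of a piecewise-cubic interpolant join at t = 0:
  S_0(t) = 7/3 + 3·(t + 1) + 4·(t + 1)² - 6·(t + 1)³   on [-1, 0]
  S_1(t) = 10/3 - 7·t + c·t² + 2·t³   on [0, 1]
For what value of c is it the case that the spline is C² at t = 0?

-14

S_0''(t) = 8 - 36·(t + 1), so S_0''(0) = -28. On the right, S_1''(0) = 2c, so c = -14.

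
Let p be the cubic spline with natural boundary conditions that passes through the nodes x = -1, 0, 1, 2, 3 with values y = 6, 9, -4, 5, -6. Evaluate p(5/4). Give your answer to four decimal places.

Write M_i for p''(x_i). With h_i = 1, 1, 1, 1 and divided differences Δ_i = 3, -13, 9, -11, the continuity of p' gives the tridiagonal system
  1·M_0 + 4·M_1 + 1·M_2 = 6(Δ_1 - Δ_0) = -96
  1·M_1 + 4·M_2 + 1·M_3 = 6(Δ_2 - Δ_1) = 132
  1·M_2 + 4·M_3 + 1·M_4 = 6(Δ_3 - Δ_2) = -120
Natural end conditions: M_0 = M_4 = 0.
Hence M_0 = 0, M_1 = -261/7, M_2 = 372/7, M_3 = -303/7, M_4 = 0.
On [1, 2], p(x) = -4 - 3/2·(x - 1) + 186/7·(x - 1)² - 225/14·(x - 1)³.
With (x - 1) = 1/4: p(5/4) = -2657/896.

-2.9654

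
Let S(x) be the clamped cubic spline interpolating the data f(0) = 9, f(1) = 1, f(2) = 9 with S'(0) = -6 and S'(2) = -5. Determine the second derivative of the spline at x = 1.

Put M_i = S'' at the i-th knot. Here h = (1, 1) and Δ = (-8, 8), so the interior equations h_(i-1)·M_(i-1) + 2(h_(i-1)+h_i)·M_i + h_i·M_(i+1) = 6(Δ_i − Δ_(i-1)) read
  1·M_0 + 4·M_1 + 1·M_2 = 6(Δ_1 - Δ_0) = 96
Clamped end conditions give two more equations: 2h_0·M_0 + h_0·M_1 = 6(Δ_0 - S'(0)) = -12 and h_1·M_1 + 2h_1·M_2 = 6(S'(2) - Δ_1) = -78.
Solving the tridiagonal system: M_0 = -59/2, M_1 = 47, M_2 = -125/2.

47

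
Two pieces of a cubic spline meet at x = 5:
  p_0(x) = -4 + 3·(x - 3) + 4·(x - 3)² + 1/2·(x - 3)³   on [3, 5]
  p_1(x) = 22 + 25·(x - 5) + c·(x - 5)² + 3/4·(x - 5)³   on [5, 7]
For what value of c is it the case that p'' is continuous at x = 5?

7

p_0''(x) = 8 + 3·(x - 3), so p_0''(5) = 14. On the right, p_1''(5) = 2c, so c = 7.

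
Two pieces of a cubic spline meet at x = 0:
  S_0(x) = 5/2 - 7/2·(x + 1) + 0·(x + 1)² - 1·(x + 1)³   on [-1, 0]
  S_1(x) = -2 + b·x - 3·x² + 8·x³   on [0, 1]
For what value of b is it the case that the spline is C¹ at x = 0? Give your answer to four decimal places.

-6.5000

S_0'(x) = -7/2 + 0·(x + 1) - 3·(x + 1)², so S_0'(0) = -13/2. On the right, S_1'(0) = b, so b = -13/2.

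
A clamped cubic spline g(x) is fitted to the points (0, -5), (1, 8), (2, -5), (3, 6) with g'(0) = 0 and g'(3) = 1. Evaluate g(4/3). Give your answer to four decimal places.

Let σ_i = g''(x_i). Step sizes h_i = 1, 1, 1; slopes of the chords Δ_i = (y_(i+1) - y_i)/h_i = 13, -13, 11.
  1·σ_0 + 4·σ_1 + 1·σ_2 = 6(Δ_1 - Δ_0) = -156
  1·σ_1 + 4·σ_2 + 1·σ_3 = 6(Δ_2 - Δ_1) = 144
Clamped end conditions give two more equations: 2h_0·σ_0 + h_0·σ_1 = 6(Δ_0 - g'(0)) = 78 and h_2·σ_2 + 2h_2·σ_3 = 6(g'(3) - Δ_2) = -60.
Forward elimination and back-substitution give σ_0 = 1156/15, σ_1 = -1142/15, σ_2 = 1072/15, σ_3 = -986/15.
On [1, 2], g(x) = 8 + 7/15·(x - 1) - 571/15·(x - 1)² + 123/5·(x - 1)³.
With (x - 1) = 1/3: g(4/3) = 653/135.

4.8370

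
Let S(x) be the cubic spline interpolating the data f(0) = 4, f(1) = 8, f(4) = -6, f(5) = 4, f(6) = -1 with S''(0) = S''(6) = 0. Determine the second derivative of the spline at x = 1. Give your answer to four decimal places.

Put M_i = S'' at the i-th knot. Here h = (1, 3, 1, 1) and Δ = (4, -14/3, 10, -5), so the interior equations h_(i-1)·M_(i-1) + 2(h_(i-1)+h_i)·M_i + h_i·M_(i+1) = 6(Δ_i − Δ_(i-1)) read
  1·M_0 + 8·M_1 + 3·M_2 = 6(Δ_1 - Δ_0) = -52
  3·M_1 + 8·M_2 + 1·M_3 = 6(Δ_2 - Δ_1) = 88
  1·M_2 + 4·M_3 + 1·M_4 = 6(Δ_3 - Δ_2) = -90
Natural end conditions: M_0 = M_4 = 0.
Forward elimination and back-substitution give M_0 = 0, M_1 = -1469/106, M_2 = 1040/53, M_3 = -2905/106, M_4 = 0.

-13.8585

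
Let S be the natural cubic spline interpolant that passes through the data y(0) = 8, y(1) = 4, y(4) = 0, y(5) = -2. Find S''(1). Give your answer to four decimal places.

Put M_i = S'' at the i-th knot. Here h = (1, 3, 1) and Δ = (-4, -4/3, -2), so the interior equations h_(i-1)·M_(i-1) + 2(h_(i-1)+h_i)·M_i + h_i·M_(i+1) = 6(Δ_i − Δ_(i-1)) read
  1·M_0 + 8·M_1 + 3·M_2 = 6(Δ_1 - Δ_0) = 16
  3·M_1 + 8·M_2 + 1·M_3 = 6(Δ_2 - Δ_1) = -4
Natural end conditions: M_0 = M_3 = 0.
Hence M_0 = 0, M_1 = 28/11, M_2 = -16/11, M_3 = 0.

2.5455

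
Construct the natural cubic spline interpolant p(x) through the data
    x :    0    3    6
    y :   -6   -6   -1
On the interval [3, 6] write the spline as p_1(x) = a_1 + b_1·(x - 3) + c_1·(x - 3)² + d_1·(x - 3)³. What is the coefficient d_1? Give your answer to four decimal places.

Put σ_i = p'' at the i-th knot. Here h = (3, 3) and Δ = (0, 5/3), so the interior equations h_(i-1)·σ_(i-1) + 2(h_(i-1)+h_i)·σ_i + h_i·σ_(i+1) = 6(Δ_i − Δ_(i-1)) read
  3·σ_0 + 12·σ_1 + 3·σ_2 = 6(Δ_1 - Δ_0) = 10
Natural end conditions: σ_0 = σ_2 = 0.
Hence σ_0 = 0, σ_1 = 5/6, σ_2 = 0.
On [3, 6], with p_1(x) = a_1 + b_1·(x - 3) + c_1·(x - 3)² + d_1·(x - 3)³: c_1 = σ_1/2 = 5/12, d_1 = (σ_2 - σ_1)/(6h_1) = -5/108, b_1 = Δ_1 - h_1(2σ_1 + σ_2)/6 = 5/6.

-0.0463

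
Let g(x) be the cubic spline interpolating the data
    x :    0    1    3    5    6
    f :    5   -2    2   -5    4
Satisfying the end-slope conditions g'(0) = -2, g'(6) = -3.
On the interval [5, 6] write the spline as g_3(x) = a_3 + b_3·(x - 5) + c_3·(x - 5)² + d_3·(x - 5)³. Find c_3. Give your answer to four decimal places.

Put M_i = g'' at the i-th knot. Here h = (1, 2, 2, 1) and Δ = (-7, 2, -7/2, 9), so the interior equations h_(i-1)·M_(i-1) + 2(h_(i-1)+h_i)·M_i + h_i·M_(i+1) = 6(Δ_i − Δ_(i-1)) read
  1·M_0 + 6·M_1 + 2·M_2 = 6(Δ_1 - Δ_0) = 54
  2·M_1 + 8·M_2 + 2·M_3 = 6(Δ_2 - Δ_1) = -33
  2·M_2 + 6·M_3 + 1·M_4 = 6(Δ_3 - Δ_2) = 75
Clamped end conditions give two more equations: 2h_0·M_0 + h_0·M_1 = 6(Δ_0 - g'(0)) = -30 and h_3·M_3 + 2h_3·M_4 = 6(g'(6) - Δ_3) = -72.
Hence M_0 = -3169/132, M_1 = 1189/66, M_2 = -361/24, M_3 = 1693/66, M_4 = -6445/132.
On [5, 6], with g_3(x) = a_3 + b_3·(x - 5) + c_3·(x - 5)² + d_3·(x - 5)³: c_3 = M_3/2 = 1693/132, d_3 = (M_4 - M_3)/(6h_3) = -3277/264, b_3 = Δ_3 - h_3(2M_3 + M_4)/6 = 2267/264.

12.8258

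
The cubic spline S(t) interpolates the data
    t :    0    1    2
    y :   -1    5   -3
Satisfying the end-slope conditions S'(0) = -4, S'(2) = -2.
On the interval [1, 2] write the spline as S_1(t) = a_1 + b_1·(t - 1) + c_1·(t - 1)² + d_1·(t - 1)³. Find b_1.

0

Put σ_i = S'' at the i-th knot. Here h = (1, 1) and Δ = (6, -8), so the interior equations h_(i-1)·σ_(i-1) + 2(h_(i-1)+h_i)·σ_i + h_i·σ_(i+1) = 6(Δ_i − Δ_(i-1)) read
  1·σ_0 + 4·σ_1 + 1·σ_2 = 6(Δ_1 - Δ_0) = -84
Clamped end conditions give two more equations: 2h_0·σ_0 + h_0·σ_1 = 6(Δ_0 - S'(0)) = 60 and h_1·σ_1 + 2h_1·σ_2 = 6(S'(2) - Δ_1) = 36.
Forward elimination and back-substitution give σ_0 = 52, σ_1 = -44, σ_2 = 40.
On [1, 2], with S_1(t) = a_1 + b_1·(t - 1) + c_1·(t - 1)² + d_1·(t - 1)³: c_1 = σ_1/2 = -22, d_1 = (σ_2 - σ_1)/(6h_1) = 14, b_1 = Δ_1 - h_1(2σ_1 + σ_2)/6 = 0.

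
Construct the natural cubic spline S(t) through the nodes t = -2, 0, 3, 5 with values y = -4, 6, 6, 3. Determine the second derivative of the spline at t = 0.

With m_i denoting the second derivative at x_i, h_i = 2, 3, 2, and Δ_i = (y_(i+1) − y_i)/h_i = 5, 0, -3/2:
  2·m_0 + 10·m_1 + 3·m_2 = 6(Δ_1 - Δ_0) = -30
  3·m_1 + 10·m_2 + 2·m_3 = 6(Δ_2 - Δ_1) = -9
Natural end conditions: m_0 = m_3 = 0.
Forward elimination and back-substitution give m_0 = 0, m_1 = -3, m_2 = 0, m_3 = 0.

-3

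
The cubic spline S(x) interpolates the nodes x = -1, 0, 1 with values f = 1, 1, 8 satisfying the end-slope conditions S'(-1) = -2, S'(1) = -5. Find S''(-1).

-6

Put M_i = S'' at the i-th knot. Here h = (1, 1) and Δ = (0, 7), so the interior equations h_(i-1)·M_(i-1) + 2(h_(i-1)+h_i)·M_i + h_i·M_(i+1) = 6(Δ_i − Δ_(i-1)) read
  1·M_0 + 4·M_1 + 1·M_2 = 6(Δ_1 - Δ_0) = 42
Clamped end conditions give two more equations: 2h_0·M_0 + h_0·M_1 = 6(Δ_0 - S'(-1)) = 12 and h_1·M_1 + 2h_1·M_2 = 6(S'(1) - Δ_1) = -72.
Solving the tridiagonal system: M_0 = -6, M_1 = 24, M_2 = -48.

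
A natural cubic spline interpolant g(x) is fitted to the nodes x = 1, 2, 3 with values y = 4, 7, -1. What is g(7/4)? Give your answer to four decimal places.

Let M_i = g''(x_i). Step sizes h_i = 1, 1; slopes of the chords Δ_i = (y_(i+1) - y_i)/h_i = 3, -8.
  1·M_0 + 4·M_1 + 1·M_2 = 6(Δ_1 - Δ_0) = -66
Natural end conditions: M_0 = M_2 = 0.
Solving: M_0 = 0, M_1 = -33/2, M_2 = 0.
On [1, 2], g(x) = 4 + 23/4·(x - 1) + 0·(x - 1)² - 11/4·(x - 1)³.
With (x - 1) = 3/4: g(7/4) = 1831/256.

7.1523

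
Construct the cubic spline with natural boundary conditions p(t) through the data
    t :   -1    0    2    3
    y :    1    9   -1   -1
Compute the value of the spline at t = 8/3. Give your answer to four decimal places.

-1.5185

Write σ_i for p''(x_i). With h_i = 1, 2, 1 and divided differences Δ_i = 8, -5, 0, the continuity of p' gives the tridiagonal system
  1·σ_0 + 6·σ_1 + 2·σ_2 = 6(Δ_1 - Δ_0) = -78
  2·σ_1 + 6·σ_2 + 1·σ_3 = 6(Δ_2 - Δ_1) = 30
Natural end conditions: σ_0 = σ_3 = 0.
Forward elimination and back-substitution give σ_0 = 0, σ_1 = -33/2, σ_2 = 21/2, σ_3 = 0.
On [2, 3], p(t) = -1 - 7/2·(t - 2) + 21/4·(t - 2)² - 7/4·(t - 2)³.
With (t - 2) = 2/3: p(8/3) = -41/27.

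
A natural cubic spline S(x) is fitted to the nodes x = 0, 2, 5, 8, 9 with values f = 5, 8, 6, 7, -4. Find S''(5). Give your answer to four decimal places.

Let M_i = S''(x_i). Step sizes h_i = 2, 3, 3, 1; slopes of the chords Δ_i = (y_(i+1) - y_i)/h_i = 3/2, -2/3, 1/3, -11.
  2·M_0 + 10·M_1 + 3·M_2 = 6(Δ_1 - Δ_0) = -13
  3·M_1 + 12·M_2 + 3·M_3 = 6(Δ_2 - Δ_1) = 6
  3·M_2 + 8·M_3 + 1·M_4 = 6(Δ_3 - Δ_2) = -68
Natural end conditions: M_0 = M_4 = 0.
Forward elimination and back-substitution give M_0 = 0, M_1 = -629/266, M_2 = 472/133, M_3 = -2615/266, M_4 = 0.

3.5489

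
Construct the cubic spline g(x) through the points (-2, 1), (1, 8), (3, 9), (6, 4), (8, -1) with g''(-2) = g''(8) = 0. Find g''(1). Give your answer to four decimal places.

-0.8862

Let σ_i = g''(x_i). Step sizes h_i = 3, 2, 3, 2; slopes of the chords Δ_i = (y_(i+1) - y_i)/h_i = 7/3, 1/2, -5/3, -5/2.
  3·σ_0 + 10·σ_1 + 2·σ_2 = 6(Δ_1 - Δ_0) = -11
  2·σ_1 + 10·σ_2 + 3·σ_3 = 6(Δ_2 - Δ_1) = -13
  3·σ_2 + 10·σ_3 + 2·σ_4 = 6(Δ_3 - Δ_2) = -5
Natural end conditions: σ_0 = σ_4 = 0.
Hence σ_0 = 0, σ_1 = -257/290, σ_2 = -31/29, σ_3 = -26/145, σ_4 = 0.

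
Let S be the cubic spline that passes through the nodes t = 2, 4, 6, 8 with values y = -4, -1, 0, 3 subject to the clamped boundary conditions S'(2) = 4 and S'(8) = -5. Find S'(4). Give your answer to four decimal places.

-0.2000

Let σ_i = S''(x_i). Step sizes h_i = 2, 2, 2; slopes of the chords Δ_i = (y_(i+1) - y_i)/h_i = 3/2, 1/2, 3/2.
  2·σ_0 + 8·σ_1 + 2·σ_2 = 6(Δ_1 - Δ_0) = -6
  2·σ_1 + 8·σ_2 + 2·σ_3 = 6(Δ_2 - Δ_1) = 6
Clamped end conditions give two more equations: 2h_0·σ_0 + h_0·σ_1 = 6(Δ_0 - S'(2)) = -15 and h_2·σ_2 + 2h_2·σ_3 = 6(S'(8) - Δ_2) = -39.
Forward elimination and back-substitution give σ_0 = -33/10, σ_1 = -9/10, σ_2 = 39/10, σ_3 = -117/10.
On [4, 6], S'(t) = b_1 + 2c_1·(t - 4) + 3d_1·(t - 4)² with b_1 = Δ_1 - h_1(2σ_1 + σ_2)/6 = -1/5, c_1 = σ_1/2 = -9/20, d_1 = (σ_2 - σ_1)/(6h_1) = 2/5. So S'(4) = -1/5.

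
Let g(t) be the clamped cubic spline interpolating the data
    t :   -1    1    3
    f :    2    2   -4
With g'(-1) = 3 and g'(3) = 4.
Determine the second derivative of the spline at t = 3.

13

Let m_i = g''(x_i). Step sizes h_i = 2, 2; slopes of the chords Δ_i = (y_(i+1) - y_i)/h_i = 0, -3.
  2·m_0 + 8·m_1 + 2·m_2 = 6(Δ_1 - Δ_0) = -18
Clamped end conditions give two more equations: 2h_0·m_0 + h_0·m_1 = 6(Δ_0 - g'(-1)) = -18 and h_1·m_1 + 2h_1·m_2 = 6(g'(3) - Δ_1) = 42.
Solving: m_0 = -2, m_1 = -5, m_2 = 13.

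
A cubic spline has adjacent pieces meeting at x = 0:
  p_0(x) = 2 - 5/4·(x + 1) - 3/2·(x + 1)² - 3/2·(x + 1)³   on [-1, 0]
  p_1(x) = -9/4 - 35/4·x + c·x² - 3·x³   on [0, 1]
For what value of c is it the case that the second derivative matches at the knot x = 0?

-6

p_0''(x) = -3 - 9·(x + 1), so p_0''(0) = -12. On the right, p_1''(0) = 2c, so c = -6.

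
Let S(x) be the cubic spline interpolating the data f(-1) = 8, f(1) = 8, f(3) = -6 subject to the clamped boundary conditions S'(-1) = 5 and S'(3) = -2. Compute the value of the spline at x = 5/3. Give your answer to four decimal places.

2.8889

Put M_i = S'' at the i-th knot. Here h = (2, 2) and Δ = (0, -7), so the interior equations h_(i-1)·M_(i-1) + 2(h_(i-1)+h_i)·M_i + h_i·M_(i+1) = 6(Δ_i − Δ_(i-1)) read
  2·M_0 + 8·M_1 + 2·M_2 = 6(Δ_1 - Δ_0) = -42
Clamped end conditions give two more equations: 2h_0·M_0 + h_0·M_1 = 6(Δ_0 - S'(-1)) = -30 and h_1·M_1 + 2h_1·M_2 = 6(S'(3) - Δ_1) = 30.
Forward elimination and back-substitution give M_0 = -4, M_1 = -7, M_2 = 11.
On [1, 3], S(x) = 8 - 6·(x - 1) - 7/2·(x - 1)² + 3/2·(x - 1)³.
With (x - 1) = 2/3: S(5/3) = 26/9.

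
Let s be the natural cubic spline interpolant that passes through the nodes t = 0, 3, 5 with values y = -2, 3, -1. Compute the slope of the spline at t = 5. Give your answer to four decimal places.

Write m_i for s''(x_i). With h_i = 3, 2 and divided differences Δ_i = 5/3, -2, the continuity of s' gives the tridiagonal system
  3·m_0 + 10·m_1 + 2·m_2 = 6(Δ_1 - Δ_0) = -22
Natural end conditions: m_0 = m_2 = 0.
Forward elimination and back-substitution give m_0 = 0, m_1 = -11/5, m_2 = 0.
On [3, 5], s'(t) = b_1 + 2c_1·(t - 3) + 3d_1·(t - 3)² with b_1 = Δ_1 - h_1(2m_1 + m_2)/6 = -8/15, c_1 = m_1/2 = -11/10, d_1 = (m_2 - m_1)/(6h_1) = 11/60. So s'(5) = -41/15.

-2.7333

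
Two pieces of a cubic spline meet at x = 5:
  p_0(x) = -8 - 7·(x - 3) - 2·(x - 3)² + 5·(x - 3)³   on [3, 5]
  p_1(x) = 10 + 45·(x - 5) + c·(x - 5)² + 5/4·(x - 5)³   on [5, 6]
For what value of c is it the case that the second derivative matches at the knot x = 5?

28

p_0''(x) = -4 + 30·(x - 3), so p_0''(5) = 56. On the right, p_1''(5) = 2c, so c = 28.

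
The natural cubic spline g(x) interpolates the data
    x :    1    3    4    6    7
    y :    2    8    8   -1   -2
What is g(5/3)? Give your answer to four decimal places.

Put M_i = g'' at the i-th knot. Here h = (2, 1, 2, 1) and Δ = (3, 0, -9/2, -1), so the interior equations h_(i-1)·M_(i-1) + 2(h_(i-1)+h_i)·M_i + h_i·M_(i+1) = 6(Δ_i − Δ_(i-1)) read
  2·M_0 + 6·M_1 + 1·M_2 = 6(Δ_1 - Δ_0) = -18
  1·M_1 + 6·M_2 + 2·M_3 = 6(Δ_2 - Δ_1) = -27
  2·M_2 + 6·M_3 + 1·M_4 = 6(Δ_3 - Δ_2) = 21
Natural end conditions: M_0 = M_4 = 0.
Solving the tridiagonal system: M_0 = 0, M_1 = -2, M_2 = -6, M_3 = 11/2, M_4 = 0.
On [1, 3], g(x) = 2 + 11/3·(x - 1) + 0·(x - 1)² - 1/6·(x - 1)³.
With (x - 1) = 2/3: g(5/3) = 356/81.

4.3951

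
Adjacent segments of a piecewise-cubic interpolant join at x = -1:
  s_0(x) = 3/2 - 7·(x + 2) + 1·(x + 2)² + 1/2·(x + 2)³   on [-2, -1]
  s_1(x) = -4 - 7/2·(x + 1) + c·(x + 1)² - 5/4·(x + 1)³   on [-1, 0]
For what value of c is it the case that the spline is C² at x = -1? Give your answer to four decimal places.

2.5000

s_0''(x) = 2 + 3·(x + 2), so s_0''(-1) = 5. On the right, s_1''(-1) = 2c, so c = 5/2.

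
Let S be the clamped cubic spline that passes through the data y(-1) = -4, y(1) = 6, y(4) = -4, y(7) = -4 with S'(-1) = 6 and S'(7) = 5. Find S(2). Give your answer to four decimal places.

5.0039

With m_i denoting the second derivative at x_i, h_i = 2, 3, 3, and Δ_i = (y_(i+1) − y_i)/h_i = 5, -10/3, 0:
  2·m_0 + 10·m_1 + 3·m_2 = 6(Δ_1 - Δ_0) = -50
  3·m_1 + 12·m_2 + 3·m_3 = 6(Δ_2 - Δ_1) = 20
Clamped end conditions give two more equations: 2h_0·m_0 + h_0·m_1 = 6(Δ_0 - S'(-1)) = -6 and h_2·m_2 + 2h_2·m_3 = 6(S'(7) - Δ_2) = 30.
Hence m_0 = 28/19, m_1 = -113/19, m_2 = 124/57, m_3 = 223/57.
On [1, 4], S(x) = 6 + 29/19·(x - 1) - 113/38·(x - 1)² + 463/1026·(x - 1)³.
With (x - 1) = 1: S(2) = 2567/513.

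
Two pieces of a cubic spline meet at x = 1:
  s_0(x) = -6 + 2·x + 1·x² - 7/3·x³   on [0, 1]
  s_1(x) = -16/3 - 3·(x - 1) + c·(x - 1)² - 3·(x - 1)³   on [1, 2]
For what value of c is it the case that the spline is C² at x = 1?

s_0''(x) = 2 - 14·x, so s_0''(1) = -12. On the right, s_1''(1) = 2c, so c = -6.

-6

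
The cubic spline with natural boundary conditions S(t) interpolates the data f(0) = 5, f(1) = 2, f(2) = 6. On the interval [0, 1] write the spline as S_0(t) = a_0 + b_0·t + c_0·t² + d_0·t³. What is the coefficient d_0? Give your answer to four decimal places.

Let M_i = S''(x_i). Step sizes h_i = 1, 1; slopes of the chords Δ_i = (y_(i+1) - y_i)/h_i = -3, 4.
  1·M_0 + 4·M_1 + 1·M_2 = 6(Δ_1 - Δ_0) = 42
Natural end conditions: M_0 = M_2 = 0.
Hence M_0 = 0, M_1 = 21/2, M_2 = 0.
On [0, 1], with S_0(t) = a_0 + b_0·t + c_0·t² + d_0·t³: c_0 = M_0/2 = 0, d_0 = (M_1 - M_0)/(6h_0) = 7/4, b_0 = Δ_0 - h_0(2M_0 + M_1)/6 = -19/4.

1.7500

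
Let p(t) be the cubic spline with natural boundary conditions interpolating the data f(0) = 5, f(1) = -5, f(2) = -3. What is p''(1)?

18

Write M_i for p''(x_i). With h_i = 1, 1 and divided differences Δ_i = -10, 2, the continuity of p' gives the tridiagonal system
  1·M_0 + 4·M_1 + 1·M_2 = 6(Δ_1 - Δ_0) = 72
Natural end conditions: M_0 = M_2 = 0.
Solving the tridiagonal system: M_0 = 0, M_1 = 18, M_2 = 0.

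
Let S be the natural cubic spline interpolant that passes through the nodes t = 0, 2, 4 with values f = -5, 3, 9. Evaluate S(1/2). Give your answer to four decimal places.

With m_i denoting the second derivative at x_i, h_i = 2, 2, and Δ_i = (y_(i+1) − y_i)/h_i = 4, 3:
  2·m_0 + 8·m_1 + 2·m_2 = 6(Δ_1 - Δ_0) = -6
Natural end conditions: m_0 = m_2 = 0.
Forward elimination and back-substitution give m_0 = 0, m_1 = -3/4, m_2 = 0.
On [0, 2], S(t) = -5 + 17/4·t + 0·t² - 1/16·t³.
With t = 1/2: S(1/2) = -369/128.

-2.8828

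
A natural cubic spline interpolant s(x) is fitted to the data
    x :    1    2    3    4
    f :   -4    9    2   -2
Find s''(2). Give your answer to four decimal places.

-33.2000

Let σ_i = s''(x_i). Step sizes h_i = 1, 1, 1; slopes of the chords Δ_i = (y_(i+1) - y_i)/h_i = 13, -7, -4.
  1·σ_0 + 4·σ_1 + 1·σ_2 = 6(Δ_1 - Δ_0) = -120
  1·σ_1 + 4·σ_2 + 1·σ_3 = 6(Δ_2 - Δ_1) = 18
Natural end conditions: σ_0 = σ_3 = 0.
Solving: σ_0 = 0, σ_1 = -166/5, σ_2 = 64/5, σ_3 = 0.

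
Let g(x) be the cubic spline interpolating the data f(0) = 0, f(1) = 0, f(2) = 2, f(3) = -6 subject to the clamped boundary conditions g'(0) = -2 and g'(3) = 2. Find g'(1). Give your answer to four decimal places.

Put σ_i = g'' at the i-th knot. Here h = (1, 1, 1) and Δ = (0, 2, -8), so the interior equations h_(i-1)·σ_(i-1) + 2(h_(i-1)+h_i)·σ_i + h_i·σ_(i+1) = 6(Δ_i − Δ_(i-1)) read
  1·σ_0 + 4·σ_1 + 1·σ_2 = 6(Δ_1 - Δ_0) = 12
  1·σ_1 + 4·σ_2 + 1·σ_3 = 6(Δ_2 - Δ_1) = -60
Clamped end conditions give two more equations: 2h_0·σ_0 + h_0·σ_1 = 6(Δ_0 - g'(0)) = 12 and h_2·σ_2 + 2h_2·σ_3 = 6(g'(3) - Δ_2) = 60.
Hence σ_0 = 16/15, σ_1 = 148/15, σ_2 = -428/15, σ_3 = 664/15.
On [1, 2], g'(x) = b_1 + 2c_1·(x - 1) + 3d_1·(x - 1)² with b_1 = Δ_1 - h_1(2σ_1 + σ_2)/6 = 52/15, c_1 = σ_1/2 = 74/15, d_1 = (σ_2 - σ_1)/(6h_1) = -32/5. So g'(1) = 52/15.

3.4667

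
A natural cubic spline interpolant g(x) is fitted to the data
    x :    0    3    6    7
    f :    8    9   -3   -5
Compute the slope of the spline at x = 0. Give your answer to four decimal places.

Let m_i = g''(x_i). Step sizes h_i = 3, 3, 1; slopes of the chords Δ_i = (y_(i+1) - y_i)/h_i = 1/3, -4, -2.
  3·m_0 + 12·m_1 + 3·m_2 = 6(Δ_1 - Δ_0) = -26
  3·m_1 + 8·m_2 + 1·m_3 = 6(Δ_2 - Δ_1) = 12
Natural end conditions: m_0 = m_3 = 0.
Solving: m_0 = 0, m_1 = -244/87, m_2 = 74/29, m_3 = 0.
On [0, 3], g'(x) = b_0 + 2c_0·x + 3d_0·x² with b_0 = Δ_0 - h_0(2m_0 + m_1)/6 = 151/87, c_0 = m_0/2 = 0, d_0 = (m_1 - m_0)/(6h_0) = -122/783. So g'(0) = 151/87.

1.7356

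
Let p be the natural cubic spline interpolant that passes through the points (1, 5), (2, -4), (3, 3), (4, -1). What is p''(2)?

Write M_i for p''(x_i). With h_i = 1, 1, 1 and divided differences Δ_i = -9, 7, -4, the continuity of p' gives the tridiagonal system
  1·M_0 + 4·M_1 + 1·M_2 = 6(Δ_1 - Δ_0) = 96
  1·M_1 + 4·M_2 + 1·M_3 = 6(Δ_2 - Δ_1) = -66
Natural end conditions: M_0 = M_3 = 0.
Hence M_0 = 0, M_1 = 30, M_2 = -24, M_3 = 0.

30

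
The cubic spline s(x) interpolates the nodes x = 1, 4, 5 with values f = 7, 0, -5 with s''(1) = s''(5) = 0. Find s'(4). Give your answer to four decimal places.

Let M_i = s''(x_i). Step sizes h_i = 3, 1; slopes of the chords Δ_i = (y_(i+1) - y_i)/h_i = -7/3, -5.
  3·M_0 + 8·M_1 + 1·M_2 = 6(Δ_1 - Δ_0) = -16
Natural end conditions: M_0 = M_2 = 0.
Hence M_0 = 0, M_1 = -2, M_2 = 0.
On [4, 5], s'(x) = b_1 + 2c_1·(x - 4) + 3d_1·(x - 4)² with b_1 = Δ_1 - h_1(2M_1 + M_2)/6 = -13/3, c_1 = M_1/2 = -1, d_1 = (M_2 - M_1)/(6h_1) = 1/3. So s'(4) = -13/3.

-4.3333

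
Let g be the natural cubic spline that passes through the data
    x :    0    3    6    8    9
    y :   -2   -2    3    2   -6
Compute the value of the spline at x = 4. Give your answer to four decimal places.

-0.7785

With M_i denoting the second derivative at x_i, h_i = 3, 3, 2, 1, and Δ_i = (y_(i+1) − y_i)/h_i = 0, 5/3, -1/2, -8:
  3·M_0 + 12·M_1 + 3·M_2 = 6(Δ_1 - Δ_0) = 10
  3·M_1 + 10·M_2 + 2·M_3 = 6(Δ_2 - Δ_1) = -13
  2·M_2 + 6·M_3 + 1·M_4 = 6(Δ_3 - Δ_2) = -45
Natural end conditions: M_0 = M_4 = 0.
Forward elimination and back-substitution give M_0 = 0, M_1 = 262/309, M_2 = -6/103, M_3 = -1541/206, M_4 = 0.
On [3, 6], g(x) = -2 + 262/309·(x - 3) + 131/309·(x - 3)² - 140/2781·(x - 3)³.
With (x - 3) = 1: g(4) = -2165/2781.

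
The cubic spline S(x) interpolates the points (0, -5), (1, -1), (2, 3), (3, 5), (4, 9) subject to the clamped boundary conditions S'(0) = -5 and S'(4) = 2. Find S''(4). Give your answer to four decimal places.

-8.9643

Put M_i = S'' at the i-th knot. Here h = (1, 1, 1, 1) and Δ = (4, 4, 2, 4), so the interior equations h_(i-1)·M_(i-1) + 2(h_(i-1)+h_i)·M_i + h_i·M_(i+1) = 6(Δ_i − Δ_(i-1)) read
  1·M_0 + 4·M_1 + 1·M_2 = 6(Δ_1 - Δ_0) = 0
  1·M_1 + 4·M_2 + 1·M_3 = 6(Δ_2 - Δ_1) = -12
  1·M_2 + 4·M_3 + 1·M_4 = 6(Δ_3 - Δ_2) = 12
Clamped end conditions give two more equations: 2h_0·M_0 + h_0·M_1 = 6(Δ_0 - S'(0)) = 54 and h_3·M_3 + 2h_3·M_4 = 6(S'(4) - Δ_3) = -12.
Hence M_0 = 853/28, M_1 = -97/14, M_2 = -11/4, M_3 = 83/14, M_4 = -251/28.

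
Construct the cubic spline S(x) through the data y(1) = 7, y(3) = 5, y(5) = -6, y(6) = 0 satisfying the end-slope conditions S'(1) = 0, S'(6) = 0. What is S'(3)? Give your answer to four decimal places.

-5.9348

Write M_i for S''(x_i). With h_i = 2, 2, 1 and divided differences Δ_i = -1, -11/2, 6, the continuity of S' gives the tridiagonal system
  2·M_0 + 8·M_1 + 2·M_2 = 6(Δ_1 - Δ_0) = -27
  2·M_1 + 6·M_2 + 1·M_3 = 6(Δ_2 - Δ_1) = 69
Clamped end conditions give two more equations: 2h_0·M_0 + h_0·M_1 = 6(Δ_0 - S'(1)) = -6 and h_2·M_2 + 2h_2·M_3 = 6(S'(6) - Δ_2) = -36.
Forward elimination and back-substitution give M_0 = 135/46, M_1 = -204/23, M_2 = 438/23, M_3 = -633/23.
On [3, 5], S'(x) = b_1 + 2c_1·(x - 3) + 3d_1·(x - 3)² with b_1 = Δ_1 - h_1(2M_1 + M_2)/6 = -273/46, c_1 = M_1/2 = -102/23, d_1 = (M_2 - M_1)/(6h_1) = 107/46. So S'(3) = -273/46.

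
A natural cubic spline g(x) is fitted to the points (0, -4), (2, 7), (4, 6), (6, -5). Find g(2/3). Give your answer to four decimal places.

Write m_i for g''(x_i). With h_i = 2, 2, 2 and divided differences Δ_i = 11/2, -1/2, -11/2, the continuity of g' gives the tridiagonal system
  2·m_0 + 8·m_1 + 2·m_2 = 6(Δ_1 - Δ_0) = -36
  2·m_1 + 8·m_2 + 2·m_3 = 6(Δ_2 - Δ_1) = -30
Natural end conditions: m_0 = m_3 = 0.
Solving: m_0 = 0, m_1 = -19/5, m_2 = -14/5, m_3 = 0.
On [0, 2], g(x) = -4 + 203/30·x + 0·x² - 19/60·x³.
With x = 2/3: g(2/3) = 169/405.

0.4173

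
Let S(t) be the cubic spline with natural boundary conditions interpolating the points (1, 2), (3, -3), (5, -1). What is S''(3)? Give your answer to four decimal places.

Let m_i = S''(x_i). Step sizes h_i = 2, 2; slopes of the chords Δ_i = (y_(i+1) - y_i)/h_i = -5/2, 1.
  2·m_0 + 8·m_1 + 2·m_2 = 6(Δ_1 - Δ_0) = 21
Natural end conditions: m_0 = m_2 = 0.
Solving the tridiagonal system: m_0 = 0, m_1 = 21/8, m_2 = 0.

2.6250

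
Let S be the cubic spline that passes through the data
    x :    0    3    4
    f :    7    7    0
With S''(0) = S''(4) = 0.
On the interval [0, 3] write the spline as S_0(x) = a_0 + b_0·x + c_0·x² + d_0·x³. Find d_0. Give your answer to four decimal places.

Put M_i = S'' at the i-th knot. Here h = (3, 1) and Δ = (0, -7), so the interior equations h_(i-1)·M_(i-1) + 2(h_(i-1)+h_i)·M_i + h_i·M_(i+1) = 6(Δ_i − Δ_(i-1)) read
  3·M_0 + 8·M_1 + 1·M_2 = 6(Δ_1 - Δ_0) = -42
Natural end conditions: M_0 = M_2 = 0.
Hence M_0 = 0, M_1 = -21/4, M_2 = 0.
On [0, 3], with S_0(x) = a_0 + b_0·x + c_0·x² + d_0·x³: c_0 = M_0/2 = 0, d_0 = (M_1 - M_0)/(6h_0) = -7/24, b_0 = Δ_0 - h_0(2M_0 + M_1)/6 = 21/8.

-0.2917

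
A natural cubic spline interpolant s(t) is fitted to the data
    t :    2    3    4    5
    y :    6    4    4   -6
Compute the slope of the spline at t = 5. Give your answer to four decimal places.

-12.8000

Write M_i for s''(x_i). With h_i = 1, 1, 1 and divided differences Δ_i = -2, 0, -10, the continuity of s' gives the tridiagonal system
  1·M_0 + 4·M_1 + 1·M_2 = 6(Δ_1 - Δ_0) = 12
  1·M_1 + 4·M_2 + 1·M_3 = 6(Δ_2 - Δ_1) = -60
Natural end conditions: M_0 = M_3 = 0.
Solving the tridiagonal system: M_0 = 0, M_1 = 36/5, M_2 = -84/5, M_3 = 0.
On [4, 5], s'(t) = b_2 + 2c_2·(t - 4) + 3d_2·(t - 4)² with b_2 = Δ_2 - h_2(2M_2 + M_3)/6 = -22/5, c_2 = M_2/2 = -42/5, d_2 = (M_3 - M_2)/(6h_2) = 14/5. So s'(5) = -64/5.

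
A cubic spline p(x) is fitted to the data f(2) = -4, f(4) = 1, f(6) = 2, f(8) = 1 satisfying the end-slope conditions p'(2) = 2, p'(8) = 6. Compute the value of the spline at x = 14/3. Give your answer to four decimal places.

2.2370

Put M_i = p'' at the i-th knot. Here h = (2, 2, 2) and Δ = (5/2, 1/2, -1/2), so the interior equations h_(i-1)·M_(i-1) + 2(h_(i-1)+h_i)·M_i + h_i·M_(i+1) = 6(Δ_i − Δ_(i-1)) read
  2·M_0 + 8·M_1 + 2·M_2 = 6(Δ_1 - Δ_0) = -12
  2·M_1 + 8·M_2 + 2·M_3 = 6(Δ_2 - Δ_1) = -6
Clamped end conditions give two more equations: 2h_0·M_0 + h_0·M_1 = 6(Δ_0 - p'(2)) = 3 and h_2·M_2 + 2h_2·M_3 = 6(p'(8) - Δ_2) = 39.
Forward elimination and back-substitution give M_0 = 37/30, M_1 = -29/30, M_2 = -101/30, M_3 = 343/30.
On [4, 6], p(x) = 1 + 34/15·(x - 4) - 29/60·(x - 4)² - 1/5·(x - 4)³.
With (x - 4) = 2/3: p(14/3) = 302/135.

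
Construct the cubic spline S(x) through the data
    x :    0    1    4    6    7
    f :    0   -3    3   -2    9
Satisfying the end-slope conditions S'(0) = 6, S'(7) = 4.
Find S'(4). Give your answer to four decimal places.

-2.8108

Write σ_i for S''(x_i). With h_i = 1, 3, 2, 1 and divided differences Δ_i = -3, 2, -5/2, 11, the continuity of S' gives the tridiagonal system
  1·σ_0 + 8·σ_1 + 3·σ_2 = 6(Δ_1 - Δ_0) = 30
  3·σ_1 + 10·σ_2 + 2·σ_3 = 6(Δ_2 - Δ_1) = -27
  2·σ_2 + 6·σ_3 + 1·σ_4 = 6(Δ_3 - Δ_2) = 81
Clamped end conditions give two more equations: 2h_0·σ_0 + h_0·σ_1 = 6(Δ_0 - S'(0)) = -54 and h_3·σ_3 + 2h_3·σ_4 = 6(S'(7) - Δ_3) = -42.
Forward elimination and back-substitution give σ_0 = -4877/148, σ_1 = 881/74, σ_2 = -1593/148, σ_3 = 831/37, σ_4 = -2385/74.
On [4, 6], S'(x) = b_2 + 2c_2·(x - 4) + 3d_2·(x - 4)² with b_2 = Δ_2 - h_2(2σ_2 + σ_3)/6 = -104/37, c_2 = σ_2/2 = -1593/296, d_2 = (σ_3 - σ_2)/(6h_2) = 1639/592. So S'(4) = -104/37.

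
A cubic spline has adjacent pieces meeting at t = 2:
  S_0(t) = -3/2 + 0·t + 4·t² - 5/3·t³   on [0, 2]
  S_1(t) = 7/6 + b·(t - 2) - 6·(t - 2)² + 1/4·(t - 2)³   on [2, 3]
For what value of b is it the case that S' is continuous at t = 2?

-4

S_0'(t) = 0 + 8·t - 5·t², so S_0'(2) = -4. On the right, S_1'(2) = b, so b = -4.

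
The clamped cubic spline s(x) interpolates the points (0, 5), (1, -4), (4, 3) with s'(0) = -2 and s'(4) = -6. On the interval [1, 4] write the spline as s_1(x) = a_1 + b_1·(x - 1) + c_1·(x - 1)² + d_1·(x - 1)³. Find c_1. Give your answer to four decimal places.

Let σ_i = s''(x_i). Step sizes h_i = 1, 3; slopes of the chords Δ_i = (y_(i+1) - y_i)/h_i = -9, 7/3.
  1·σ_0 + 8·σ_1 + 3·σ_2 = 6(Δ_1 - Δ_0) = 68
Clamped end conditions give two more equations: 2h_0·σ_0 + h_0·σ_1 = 6(Δ_0 - s'(0)) = -42 and h_1·σ_1 + 2h_1·σ_2 = 6(s'(4) - Δ_1) = -50.
Hence σ_0 = -61/2, σ_1 = 19, σ_2 = -107/6.
On [1, 4], with s_1(x) = a_1 + b_1·(x - 1) + c_1·(x - 1)² + d_1·(x - 1)³: c_1 = σ_1/2 = 19/2, d_1 = (σ_2 - σ_1)/(6h_1) = -221/108, b_1 = Δ_1 - h_1(2σ_1 + σ_2)/6 = -31/4.

9.5000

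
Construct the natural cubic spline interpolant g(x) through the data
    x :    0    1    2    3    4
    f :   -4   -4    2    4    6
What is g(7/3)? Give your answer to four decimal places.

3.1323

Put M_i = g'' at the i-th knot. Here h = (1, 1, 1, 1) and Δ = (0, 6, 2, 2), so the interior equations h_(i-1)·M_(i-1) + 2(h_(i-1)+h_i)·M_i + h_i·M_(i+1) = 6(Δ_i − Δ_(i-1)) read
  1·M_0 + 4·M_1 + 1·M_2 = 6(Δ_1 - Δ_0) = 36
  1·M_1 + 4·M_2 + 1·M_3 = 6(Δ_2 - Δ_1) = -24
  1·M_2 + 4·M_3 + 1·M_4 = 6(Δ_3 - Δ_2) = 0
Natural end conditions: M_0 = M_4 = 0.
Hence M_0 = 0, M_1 = 159/14, M_2 = -66/7, M_3 = 33/14, M_4 = 0.
On [2, 3], g(x) = 2 + 19/4·(x - 2) - 33/7·(x - 2)² + 55/28·(x - 2)³.
With (x - 2) = 1/3: g(7/3) = 592/189.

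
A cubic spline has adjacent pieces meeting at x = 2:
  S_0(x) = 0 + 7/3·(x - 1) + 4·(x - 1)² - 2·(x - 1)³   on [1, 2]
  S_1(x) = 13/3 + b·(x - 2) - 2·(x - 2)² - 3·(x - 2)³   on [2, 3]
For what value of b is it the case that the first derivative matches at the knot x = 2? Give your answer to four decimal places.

S_0'(x) = 7/3 + 8·(x - 1) - 6·(x - 1)², so S_0'(2) = 13/3. On the right, S_1'(2) = b, so b = 13/3.

4.3333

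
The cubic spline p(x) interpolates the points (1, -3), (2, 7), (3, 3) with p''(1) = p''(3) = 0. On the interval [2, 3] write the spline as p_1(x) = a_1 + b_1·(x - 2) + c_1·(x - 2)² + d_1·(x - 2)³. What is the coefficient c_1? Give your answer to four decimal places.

Put M_i = p'' at the i-th knot. Here h = (1, 1) and Δ = (10, -4), so the interior equations h_(i-1)·M_(i-1) + 2(h_(i-1)+h_i)·M_i + h_i·M_(i+1) = 6(Δ_i − Δ_(i-1)) read
  1·M_0 + 4·M_1 + 1·M_2 = 6(Δ_1 - Δ_0) = -84
Natural end conditions: M_0 = M_2 = 0.
Hence M_0 = 0, M_1 = -21, M_2 = 0.
On [2, 3], with p_1(x) = a_1 + b_1·(x - 2) + c_1·(x - 2)² + d_1·(x - 2)³: c_1 = M_1/2 = -21/2, d_1 = (M_2 - M_1)/(6h_1) = 7/2, b_1 = Δ_1 - h_1(2M_1 + M_2)/6 = 3.

-10.5000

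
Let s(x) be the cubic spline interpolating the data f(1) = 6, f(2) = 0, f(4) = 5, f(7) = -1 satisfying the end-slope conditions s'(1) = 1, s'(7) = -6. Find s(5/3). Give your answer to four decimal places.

Put M_i = s'' at the i-th knot. Here h = (1, 2, 3) and Δ = (-6, 5/2, -2), so the interior equations h_(i-1)·M_(i-1) + 2(h_(i-1)+h_i)·M_i + h_i·M_(i+1) = 6(Δ_i − Δ_(i-1)) read
  1·M_0 + 6·M_1 + 2·M_2 = 6(Δ_1 - Δ_0) = 51
  2·M_1 + 10·M_2 + 3·M_3 = 6(Δ_2 - Δ_1) = -27
Clamped end conditions give two more equations: 2h_0·M_0 + h_0·M_1 = 6(Δ_0 - s'(1)) = -42 and h_2·M_2 + 2h_2·M_3 = 6(s'(7) - Δ_2) = -24.
Hence M_0 = -1625/57, M_1 = 856/57, M_2 = -302/57, M_3 = -77/57.
On [1, 2], s(x) = 6 + 1·(x - 1) - 1625/114·(x - 1)² + 827/114·(x - 1)³.
With (x - 1) = 2/3: s(5/3) = 3818/1539.

2.4808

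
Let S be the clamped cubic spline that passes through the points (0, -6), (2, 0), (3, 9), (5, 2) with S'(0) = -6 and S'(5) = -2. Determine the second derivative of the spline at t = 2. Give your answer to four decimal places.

Let M_i = S''(x_i). Step sizes h_i = 2, 1, 2; slopes of the chords Δ_i = (y_(i+1) - y_i)/h_i = 3, 9, -7/2.
  2·M_0 + 6·M_1 + 1·M_2 = 6(Δ_1 - Δ_0) = 36
  1·M_1 + 6·M_2 + 2·M_3 = 6(Δ_2 - Δ_1) = -75
Clamped end conditions give two more equations: 2h_0·M_0 + h_0·M_1 = 6(Δ_0 - S'(0)) = 54 and h_2·M_2 + 2h_2·M_3 = 6(S'(5) - Δ_2) = 9.
Solving: M_0 = 349/32, M_1 = 83/16, M_2 = -271/16, M_3 = 343/32.

5.1875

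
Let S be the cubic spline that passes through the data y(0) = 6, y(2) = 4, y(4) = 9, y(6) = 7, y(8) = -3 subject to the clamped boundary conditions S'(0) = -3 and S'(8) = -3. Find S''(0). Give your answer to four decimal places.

1.5804

With M_i denoting the second derivative at x_i, h_i = 2, 2, 2, 2, and Δ_i = (y_(i+1) − y_i)/h_i = -1, 5/2, -1, -5:
  2·M_0 + 8·M_1 + 2·M_2 = 6(Δ_1 - Δ_0) = 21
  2·M_1 + 8·M_2 + 2·M_3 = 6(Δ_2 - Δ_1) = -21
  2·M_2 + 8·M_3 + 2·M_4 = 6(Δ_3 - Δ_2) = -24
Clamped end conditions give two more equations: 2h_0·M_0 + h_0·M_1 = 6(Δ_0 - S'(0)) = 12 and h_3·M_3 + 2h_3·M_4 = 6(S'(8) - Δ_3) = 12.
Hence M_0 = 177/112, M_1 = 159/56, M_2 = -39/16, M_3 = -201/56, M_4 = 537/112.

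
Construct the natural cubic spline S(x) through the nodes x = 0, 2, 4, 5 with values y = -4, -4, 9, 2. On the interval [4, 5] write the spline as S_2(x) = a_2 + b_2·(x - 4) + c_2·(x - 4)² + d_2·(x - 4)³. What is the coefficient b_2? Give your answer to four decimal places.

With M_i denoting the second derivative at x_i, h_i = 2, 2, 1, and Δ_i = (y_(i+1) − y_i)/h_i = 0, 13/2, -7:
  2·M_0 + 8·M_1 + 2·M_2 = 6(Δ_1 - Δ_0) = 39
  2·M_1 + 6·M_2 + 1·M_3 = 6(Δ_2 - Δ_1) = -81
Natural end conditions: M_0 = M_3 = 0.
Forward elimination and back-substitution give M_0 = 0, M_1 = 9, M_2 = -33/2, M_3 = 0.
On [4, 5], with S_2(x) = a_2 + b_2·(x - 4) + c_2·(x - 4)² + d_2·(x - 4)³: c_2 = M_2/2 = -33/4, d_2 = (M_3 - M_2)/(6h_2) = 11/4, b_2 = Δ_2 - h_2(2M_2 + M_3)/6 = -3/2.

-1.5000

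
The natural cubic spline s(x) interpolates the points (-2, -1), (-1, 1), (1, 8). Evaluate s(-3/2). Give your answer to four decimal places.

Write m_i for s''(x_i). With h_i = 1, 2 and divided differences Δ_i = 2, 7/2, the continuity of s' gives the tridiagonal system
  1·m_0 + 6·m_1 + 2·m_2 = 6(Δ_1 - Δ_0) = 9
Natural end conditions: m_0 = m_2 = 0.
Hence m_0 = 0, m_1 = 3/2, m_2 = 0.
On [-2, -1], s(x) = -1 + 7/4·(x + 2) + 0·(x + 2)² + 1/4·(x + 2)³.
With (x + 2) = 1/2: s(-3/2) = -3/32.

-0.0938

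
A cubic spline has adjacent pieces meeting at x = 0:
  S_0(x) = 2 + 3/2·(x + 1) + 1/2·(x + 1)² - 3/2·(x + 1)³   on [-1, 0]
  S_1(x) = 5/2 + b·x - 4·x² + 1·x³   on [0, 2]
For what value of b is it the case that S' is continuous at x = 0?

S_0'(x) = 3/2 + 1·(x + 1) - 9/2·(x + 1)², so S_0'(0) = -2. On the right, S_1'(0) = b, so b = -2.

-2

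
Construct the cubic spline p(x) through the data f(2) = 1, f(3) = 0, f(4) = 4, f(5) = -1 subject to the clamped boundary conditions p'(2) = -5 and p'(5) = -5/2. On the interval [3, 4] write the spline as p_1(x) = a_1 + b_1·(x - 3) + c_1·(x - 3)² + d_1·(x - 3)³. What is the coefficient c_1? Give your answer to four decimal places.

5.5333

Let M_i = p''(x_i). Step sizes h_i = 1, 1, 1; slopes of the chords Δ_i = (y_(i+1) - y_i)/h_i = -1, 4, -5.
  1·M_0 + 4·M_1 + 1·M_2 = 6(Δ_1 - Δ_0) = 30
  1·M_1 + 4·M_2 + 1·M_3 = 6(Δ_2 - Δ_1) = -54
Clamped end conditions give two more equations: 2h_0·M_0 + h_0·M_1 = 6(Δ_0 - p'(2)) = 24 and h_2·M_2 + 2h_2·M_3 = 6(p'(5) - Δ_2) = 15.
Solving the tridiagonal system: M_0 = 97/15, M_1 = 166/15, M_2 = -311/15, M_3 = 268/15.
On [3, 4], with p_1(x) = a_1 + b_1·(x - 3) + c_1·(x - 3)² + d_1·(x - 3)³: c_1 = M_1/2 = 83/15, d_1 = (M_2 - M_1)/(6h_1) = -53/10, b_1 = Δ_1 - h_1(2M_1 + M_2)/6 = 113/30.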